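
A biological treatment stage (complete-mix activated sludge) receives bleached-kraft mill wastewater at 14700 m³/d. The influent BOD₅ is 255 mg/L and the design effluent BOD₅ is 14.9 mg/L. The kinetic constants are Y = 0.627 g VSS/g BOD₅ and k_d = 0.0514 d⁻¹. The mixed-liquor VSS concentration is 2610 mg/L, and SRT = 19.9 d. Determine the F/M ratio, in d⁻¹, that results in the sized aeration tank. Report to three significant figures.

Rearranging the biomass balance for a CMAS with decay, V = Y·Q·ΔS·θ_c / [X·(1+k_d θ_c)] = 0.627 × 14700 × (255 − 14.9) × 19.9 / [2610 × (1 + 0.0514 × 19.9)] = 4.4×10^7 / 5280 = 8341 m³.
F/M = applied load / biomass = Q·S₀/(V·X) = 14700 × 255 / (8341 × 2610) = 0.1722 d⁻¹.

F/M ≈ 0.172 d⁻¹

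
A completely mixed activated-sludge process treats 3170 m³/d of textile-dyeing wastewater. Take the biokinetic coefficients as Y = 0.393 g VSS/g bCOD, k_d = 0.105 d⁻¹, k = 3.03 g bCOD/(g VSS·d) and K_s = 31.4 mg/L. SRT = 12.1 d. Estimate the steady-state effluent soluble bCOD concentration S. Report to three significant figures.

S ≈ 5.87 mg/L

From the Monod/SRT balance for a CMAS, S = K_s·(1+k_d θ_c)/[θ_c·(Y k − k_d) − 1] = 31.4 × (1 + 0.105 × 12.1) / [12.1 × (0.393 × 3.03 − 0.105) − 1] = 71.29 / 12.14 = 5.874 mg/L.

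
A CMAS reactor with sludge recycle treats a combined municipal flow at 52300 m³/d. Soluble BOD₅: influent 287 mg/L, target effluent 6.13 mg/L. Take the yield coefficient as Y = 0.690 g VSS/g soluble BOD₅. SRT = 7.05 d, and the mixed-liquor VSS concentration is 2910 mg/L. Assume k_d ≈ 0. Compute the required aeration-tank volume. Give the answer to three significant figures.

V ≈ 24600 m³

With k_d = 0 the design equation reduces to V = Y Q (S₀−S) θ_c / X = 0.690 × 52300 × (287 − 6.13) × 7.05 / 2910 = 24556 m³.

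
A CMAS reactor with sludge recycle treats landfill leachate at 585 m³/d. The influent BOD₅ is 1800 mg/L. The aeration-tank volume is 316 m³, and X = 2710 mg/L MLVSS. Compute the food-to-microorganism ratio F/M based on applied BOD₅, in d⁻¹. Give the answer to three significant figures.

F/M = applied load / biomass = Q·S₀/(V·X) = 585 × 1800 / (316.0 × 2710) = 1.230 d⁻¹.

F/M ≈ 1.23 d⁻¹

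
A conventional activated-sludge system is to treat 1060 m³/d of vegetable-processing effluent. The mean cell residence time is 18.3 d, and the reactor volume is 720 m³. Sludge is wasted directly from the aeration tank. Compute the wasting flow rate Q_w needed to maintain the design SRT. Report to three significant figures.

Q_w ≈ 39.3 m³/d

For wasting at MLVSS concentration, Q_w = V/θ_c = 720.0/18.3 = 39.34 m³/d.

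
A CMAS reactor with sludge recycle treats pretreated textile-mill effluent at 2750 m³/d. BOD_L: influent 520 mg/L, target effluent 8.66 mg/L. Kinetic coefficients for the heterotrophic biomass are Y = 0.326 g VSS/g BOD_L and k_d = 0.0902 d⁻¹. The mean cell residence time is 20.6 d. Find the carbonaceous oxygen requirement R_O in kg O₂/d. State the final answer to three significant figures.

Y_obs = Y / (1 + k_d θ_c) = 0.326 / (1 + 0.0902 × 20.6) = 0.326 / 2.858 = 0.1141.
ΔS = 520 − 8.66 = 511.3 mg/L, so the substrate removal rate is 2750 × 511.3/1000 = 1406 kg BOD_L/d.
Net sludge production P_X = 0.1141 × 1406 = 160.4 kg VSS/d.
Carbonaceous O₂ demand = substrate oxidised − cell-mass equivalent = 1406 − 1.42 × 160.4 = 1178 kg O₂/d.

R_O ≈ 1180 kg O₂/d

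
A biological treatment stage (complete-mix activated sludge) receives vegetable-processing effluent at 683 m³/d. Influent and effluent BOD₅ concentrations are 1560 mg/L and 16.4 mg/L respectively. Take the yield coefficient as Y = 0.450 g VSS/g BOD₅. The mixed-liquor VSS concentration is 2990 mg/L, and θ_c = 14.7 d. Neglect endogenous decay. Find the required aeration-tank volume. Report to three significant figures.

V·X = Y·Q·ΔS·θ_c gives V = 0.450 × 683 × (1560 − 16.4) × 14.7 / 2990 = 2332 m³.

V ≈ 2330 m³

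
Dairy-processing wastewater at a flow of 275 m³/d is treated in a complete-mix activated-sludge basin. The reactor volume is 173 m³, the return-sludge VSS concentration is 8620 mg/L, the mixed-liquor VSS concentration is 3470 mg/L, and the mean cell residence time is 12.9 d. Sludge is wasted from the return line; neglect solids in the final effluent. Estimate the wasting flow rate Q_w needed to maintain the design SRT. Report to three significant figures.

Q_w = (V·X)/(θ_c X_r) = 173.0 × 3470 / (12.9 × 8620) = 5.399 m³/d.

Q_w ≈ 5.40 m³/d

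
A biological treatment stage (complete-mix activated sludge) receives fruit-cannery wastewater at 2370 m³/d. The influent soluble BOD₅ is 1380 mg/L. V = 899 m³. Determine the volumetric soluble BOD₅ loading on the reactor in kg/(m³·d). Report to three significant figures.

L_v = Q S₀ / V = 2370 × 1380 × 10⁻³ / 899.0 = 3.638 kg/(m³·d).

L_v ≈ 3.64 kg soluble BOD₅/(m³·d)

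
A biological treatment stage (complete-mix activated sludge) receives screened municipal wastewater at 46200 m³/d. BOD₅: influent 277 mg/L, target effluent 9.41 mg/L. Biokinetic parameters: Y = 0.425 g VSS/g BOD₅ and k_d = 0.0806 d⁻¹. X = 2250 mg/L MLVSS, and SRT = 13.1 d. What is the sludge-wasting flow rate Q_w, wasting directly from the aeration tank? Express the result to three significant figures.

Steady-state biomass mass balance: V·X·(1 + k_d·θ_c) = Y·Q·(S₀ − S)·θ_c, so V = 0.425 × 46200 × (277 − 9.41) × 13.1 / [2250 × (1 + 0.0806 × 13.1)] = 6.88×10^7 / 4626 = 14880 m³.
For wasting at MLVSS concentration, Q_w = V/θ_c = 14880/13.1 = 1136 m³/d.

Q_w ≈ 1140 m³/d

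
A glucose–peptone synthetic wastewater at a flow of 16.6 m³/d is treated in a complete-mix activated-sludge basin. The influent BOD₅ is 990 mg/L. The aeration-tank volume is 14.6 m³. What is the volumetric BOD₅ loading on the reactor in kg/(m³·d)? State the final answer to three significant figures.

L_v ≈ 1.13 kg BOD₅/(m³·d)

Applied BOD₅ load per unit volume = Q·S₀/V = (16.6 × 990/1000)/14.60 = 1.126 kg BOD₅·m⁻³·d⁻¹.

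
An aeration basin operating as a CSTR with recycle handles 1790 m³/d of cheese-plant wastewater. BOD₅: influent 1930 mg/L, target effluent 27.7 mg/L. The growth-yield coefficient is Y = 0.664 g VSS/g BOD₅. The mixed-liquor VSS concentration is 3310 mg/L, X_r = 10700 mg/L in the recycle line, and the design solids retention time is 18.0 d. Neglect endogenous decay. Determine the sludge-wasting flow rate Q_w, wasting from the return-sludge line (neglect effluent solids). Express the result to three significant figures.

Biomass mass balance (decay neglected): V·X = Y·Q·(S₀ − S)·θ_c, so V = 0.664 × 1790 × (1930 − 27.7) × 18.0 / 3310 = 12295 m³.
θ_c = V·X/(Q_w·X_r) when wasting from the recycle, so Q_w = V·X/(θ_c·X_r) = 12295 × 3310 / (18.0 × 10700) = 211.3 m³/d.

Q_w ≈ 211 m³/d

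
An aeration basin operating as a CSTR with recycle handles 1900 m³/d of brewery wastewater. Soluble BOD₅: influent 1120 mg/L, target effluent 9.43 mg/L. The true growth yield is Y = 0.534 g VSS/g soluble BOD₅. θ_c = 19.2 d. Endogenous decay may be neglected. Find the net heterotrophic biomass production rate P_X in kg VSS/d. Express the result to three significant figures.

P_X ≈ 1130 kg VSS/d

No decay correction is needed, so Y_obs = Y = 0.534.
ΔS = 1120 − 9.43 = 1111 mg/L, so the substrate removal rate is 1900 × 1111/1000 = 2110 kg soluble BOD₅/d.
P_X = Y_obs · Q(S₀ − S) = 0.5340 × 2110 = 1127 kg VSS/d.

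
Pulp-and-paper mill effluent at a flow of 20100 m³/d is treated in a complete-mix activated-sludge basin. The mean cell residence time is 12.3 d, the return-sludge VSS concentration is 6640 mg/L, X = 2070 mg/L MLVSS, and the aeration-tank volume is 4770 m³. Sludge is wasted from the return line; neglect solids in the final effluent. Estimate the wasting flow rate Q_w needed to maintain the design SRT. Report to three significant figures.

Q_w = (V·X)/(θ_c X_r) = 4770 × 2070 / (12.3 × 6640) = 120.9 m³/d.

Q_w ≈ 121 m³/d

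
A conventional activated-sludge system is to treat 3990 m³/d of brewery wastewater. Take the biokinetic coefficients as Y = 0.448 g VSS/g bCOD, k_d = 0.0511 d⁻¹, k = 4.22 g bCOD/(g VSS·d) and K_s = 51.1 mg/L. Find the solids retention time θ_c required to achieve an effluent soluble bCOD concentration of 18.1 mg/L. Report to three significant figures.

Specific growth rate at S = 18.1 mg/L: μ = YkS/(K_s+S) = 0.448·4.22·18.1/(51.1+18.1) = 0.4945 d⁻¹.
θ_c = 1/(μ − k_d) = 1/(0.4945 − 0.0511) = 1/0.4434 = 2.255 d.

θ_c ≈ 2.26 d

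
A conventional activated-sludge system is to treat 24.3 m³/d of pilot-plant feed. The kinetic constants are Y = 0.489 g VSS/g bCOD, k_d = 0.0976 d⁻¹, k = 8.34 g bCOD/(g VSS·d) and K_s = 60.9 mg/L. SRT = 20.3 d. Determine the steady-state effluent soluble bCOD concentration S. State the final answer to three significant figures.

Effluent substrate depends only on kinetics and SRT: S = K_s(1 + k_d θ_c) / [θ_c(Yk − k_d) − 1] = 60.9 × (1 + 0.0976 × 20.3) / [20.3 × (0.489 × 8.34 − 0.0976) − 1] = 181.6 / 79.81 = 2.275 mg/L.

S ≈ 2.27 mg/L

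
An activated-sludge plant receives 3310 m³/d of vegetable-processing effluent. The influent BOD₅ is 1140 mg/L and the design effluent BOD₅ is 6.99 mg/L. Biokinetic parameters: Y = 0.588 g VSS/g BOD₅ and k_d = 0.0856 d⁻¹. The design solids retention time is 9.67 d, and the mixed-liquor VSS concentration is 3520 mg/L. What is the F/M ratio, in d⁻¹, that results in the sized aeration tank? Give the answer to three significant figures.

Steady-state biomass mass balance: V·X·(1 + k_d·θ_c) = Y·Q·(S₀ − S)·θ_c, so V = 0.588 × 3310 × (1140 − 6.99) × 9.67 / [3520 × (1 + 0.0856 × 9.67)] = 2.13×10^7 / 6434 = 3314 m³.
F/M = Q·S₀ / (V·X) = 3310 × 1140 / (3314 × 3520) = 0.3234 g BOD₅·(g VSS·d)⁻¹.

F/M ≈ 0.323 d⁻¹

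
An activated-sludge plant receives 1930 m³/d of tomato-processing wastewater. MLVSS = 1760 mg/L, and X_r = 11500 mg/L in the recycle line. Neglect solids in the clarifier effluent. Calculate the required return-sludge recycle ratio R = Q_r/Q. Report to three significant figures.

R ≈ 0.181

Solids balance on the clarifier gives (1+R)X = R·X_r, so R = X/(X_r − X) = 1760 / (11500 − 1760) = 0.1807.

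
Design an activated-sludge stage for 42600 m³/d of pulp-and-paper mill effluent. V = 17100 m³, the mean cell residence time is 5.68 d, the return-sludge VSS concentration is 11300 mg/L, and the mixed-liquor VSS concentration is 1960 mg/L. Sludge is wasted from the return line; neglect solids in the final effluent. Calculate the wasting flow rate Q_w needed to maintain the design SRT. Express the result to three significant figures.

Wasting from the return line (neglecting effluent solids): Q_w = V·X / (θ_c·X_r) = 17100 × 1960 / (5.68 × 11300) = 522.2 m³/d.

Q_w ≈ 522 m³/d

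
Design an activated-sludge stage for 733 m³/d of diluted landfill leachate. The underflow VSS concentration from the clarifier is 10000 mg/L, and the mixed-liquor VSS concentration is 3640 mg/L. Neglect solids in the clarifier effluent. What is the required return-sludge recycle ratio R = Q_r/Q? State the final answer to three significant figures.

R ≈ 0.572

R = Q_r/Q = X/(X_r − X) = 3640 / (10000 − 3640) = 0.5723.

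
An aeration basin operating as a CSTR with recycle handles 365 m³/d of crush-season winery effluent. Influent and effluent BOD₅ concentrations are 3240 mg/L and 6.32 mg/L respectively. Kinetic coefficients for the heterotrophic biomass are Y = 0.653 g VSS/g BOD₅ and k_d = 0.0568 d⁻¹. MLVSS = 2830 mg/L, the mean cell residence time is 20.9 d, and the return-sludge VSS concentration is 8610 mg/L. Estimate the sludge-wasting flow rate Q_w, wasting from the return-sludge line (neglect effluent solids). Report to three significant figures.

Steady-state biomass mass balance: V·X·(1 + k_d·θ_c) = Y·Q·(S₀ − S)·θ_c, so V = 0.653 × 365 × (3240 − 6.32) × 20.9 / [2830 × (1 + 0.0568 × 20.9)] = 1.61×10^7 / 6190 = 2602 m³.
θ_c = V·X/(Q_w·X_r) when wasting from the recycle, so Q_w = V·X/(θ_c·X_r) = 2602 × 2830 / (20.9 × 8610) = 40.93 m³/d.

Q_w ≈ 40.9 m³/d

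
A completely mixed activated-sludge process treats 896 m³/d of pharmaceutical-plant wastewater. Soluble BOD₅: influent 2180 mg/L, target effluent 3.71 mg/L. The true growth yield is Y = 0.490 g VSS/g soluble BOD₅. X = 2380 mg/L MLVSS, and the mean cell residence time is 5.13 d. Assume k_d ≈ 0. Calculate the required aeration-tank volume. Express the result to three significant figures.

V ≈ 2060 m³

V·X = Y·Q·ΔS·θ_c gives V = 0.490 × 896 × (2180 − 3.71) × 5.13 / 2380 = 2059 m³.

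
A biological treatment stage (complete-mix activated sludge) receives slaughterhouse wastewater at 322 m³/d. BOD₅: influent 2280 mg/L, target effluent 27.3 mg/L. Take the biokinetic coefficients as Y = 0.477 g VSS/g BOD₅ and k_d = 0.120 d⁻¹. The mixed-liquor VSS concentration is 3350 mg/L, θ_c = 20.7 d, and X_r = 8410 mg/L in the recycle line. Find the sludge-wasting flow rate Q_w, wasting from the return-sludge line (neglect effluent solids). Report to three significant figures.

Steady-state biomass mass balance: V·X·(1 + k_d·θ_c) = Y·Q·(S₀ − S)·θ_c, so V = 0.477 × 322 × (2280 − 27.3) × 20.7 / [3350 × (1 + 0.120 × 20.7)] = 7.16×10^6 / 11671 = 613.7 m³.
θ_c = V·X/(Q_w·X_r) when wasting from the recycle, so Q_w = V·X/(θ_c·X_r) = 613.7 × 3350 / (20.7 × 8410) = 11.81 m³/d.

Q_w ≈ 11.8 m³/d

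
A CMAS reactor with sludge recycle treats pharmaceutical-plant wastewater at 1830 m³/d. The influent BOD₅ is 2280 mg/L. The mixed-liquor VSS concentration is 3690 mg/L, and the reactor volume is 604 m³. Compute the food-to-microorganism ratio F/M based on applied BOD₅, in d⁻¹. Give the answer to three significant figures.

F/M ≈ 1.87 d⁻¹

F/M = Q·S₀ / (V·X) = 1830 × 2280 / (604.0 × 3690) = 1.872 g BOD₅·(g VSS·d)⁻¹.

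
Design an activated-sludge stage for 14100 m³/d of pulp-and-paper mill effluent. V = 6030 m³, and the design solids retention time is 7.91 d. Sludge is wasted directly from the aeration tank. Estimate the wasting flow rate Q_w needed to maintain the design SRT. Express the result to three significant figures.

With mixed-liquor wasting, θ_c = V/Q_w, so Q_w = V/θ_c = 6030/7.91 = 762.3 m³/d.

Q_w ≈ 762 m³/d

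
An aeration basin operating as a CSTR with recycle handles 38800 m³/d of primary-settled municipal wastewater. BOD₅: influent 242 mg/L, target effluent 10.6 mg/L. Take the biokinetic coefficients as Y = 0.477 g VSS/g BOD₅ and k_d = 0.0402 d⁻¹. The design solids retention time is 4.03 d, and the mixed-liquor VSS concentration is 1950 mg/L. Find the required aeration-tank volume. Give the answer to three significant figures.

From the SRT design equation V = Y Q (S₀−S) θ_c / [X (1 + k_d θ_c)] = 0.477 × 38800 × (242 − 10.6) × 4.03 / [1950 × (1 + 0.0402 × 4.03)] = 1.73×10^7 / 2266 = 7617 m³.

V ≈ 7620 m³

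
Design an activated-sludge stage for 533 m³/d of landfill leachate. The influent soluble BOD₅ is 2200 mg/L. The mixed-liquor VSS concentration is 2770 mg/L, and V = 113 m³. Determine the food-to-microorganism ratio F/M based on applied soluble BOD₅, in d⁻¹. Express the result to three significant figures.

F/M ≈ 3.75 d⁻¹

Food-to-microorganism ratio F/M = Q S₀ / (V X) = 533 × 2200 / (113.0 × 2770) = 3.746 d⁻¹.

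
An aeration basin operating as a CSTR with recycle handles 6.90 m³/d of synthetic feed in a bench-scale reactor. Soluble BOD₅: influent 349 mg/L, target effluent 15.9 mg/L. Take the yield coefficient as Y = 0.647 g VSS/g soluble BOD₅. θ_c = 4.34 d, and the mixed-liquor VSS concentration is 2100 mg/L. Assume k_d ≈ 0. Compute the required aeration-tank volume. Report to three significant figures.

V ≈ 3.07 m³

With k_d = 0 the design equation reduces to V = Y Q (S₀−S) θ_c / X = 0.647 × 6.90 × (349 − 15.9) × 4.34 / 2100 = 3.073 m³.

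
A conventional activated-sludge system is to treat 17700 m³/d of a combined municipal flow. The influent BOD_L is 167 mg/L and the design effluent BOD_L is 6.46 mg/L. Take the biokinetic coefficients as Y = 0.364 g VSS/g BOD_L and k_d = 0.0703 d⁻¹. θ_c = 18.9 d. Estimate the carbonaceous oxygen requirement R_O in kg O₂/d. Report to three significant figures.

R_O ≈ 2210 kg O₂/d

Observed yield with endogenous decay: Y_obs = Y / (1 + k_d·θ_c) = 0.364 / (1 + 0.0703 × 18.9) = 0.364 / 2.329 = 0.1563 g VSS/g BOD_L.
Mass of BOD_L removed per day: Q(S₀ − S) = 17700 × 160.5 g/m³ = 2842 kg/d.
P_X = Y_obs·Q·(S₀ − S) = 0.1563 × 2842 = 444.2 kg VSS/d.
Carbonaceous O₂ demand = substrate oxidised − cell-mass equivalent = 2842 − 1.42 × 444.2 = 2211 kg O₂/d.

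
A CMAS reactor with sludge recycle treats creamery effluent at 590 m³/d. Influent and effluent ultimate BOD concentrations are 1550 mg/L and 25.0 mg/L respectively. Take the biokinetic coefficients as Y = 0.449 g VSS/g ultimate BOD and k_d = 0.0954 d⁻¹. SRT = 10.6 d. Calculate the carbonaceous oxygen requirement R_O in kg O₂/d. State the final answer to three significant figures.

Y_obs = Y / (1 + k_d θ_c) = 0.449 / (1 + 0.0954 × 10.6) = 0.449 / 2.011 = 0.2232.
ΔS = 1550 − 25.0 = 1525 mg/L, so the substrate removal rate is 590 × 1525/1000 = 899.8 kg ultimate BOD/d.
Net sludge production P_X = 0.2232 × 899.8 = 200.9 kg VSS/d.
R_O = Q·(S₀ − S) − 1.42·P_X = 899.8 − 1.42 × 200.9 = 614.5 kg O₂/d.

R_O ≈ 615 kg O₂/d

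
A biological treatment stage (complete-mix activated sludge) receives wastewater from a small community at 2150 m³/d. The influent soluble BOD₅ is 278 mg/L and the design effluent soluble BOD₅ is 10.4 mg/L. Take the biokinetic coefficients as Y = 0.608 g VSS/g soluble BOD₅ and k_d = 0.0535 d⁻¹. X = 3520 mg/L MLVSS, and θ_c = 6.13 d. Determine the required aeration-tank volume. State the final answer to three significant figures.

From the SRT design equation V = Y Q (S₀−S) θ_c / [X (1 + k_d θ_c)] = 0.608 × 2150 × (278 − 10.4) × 6.13 / [3520 × (1 + 0.0535 × 6.13)] = 2.14×10^6 / 4674 = 458.7 m³.

V ≈ 459 m³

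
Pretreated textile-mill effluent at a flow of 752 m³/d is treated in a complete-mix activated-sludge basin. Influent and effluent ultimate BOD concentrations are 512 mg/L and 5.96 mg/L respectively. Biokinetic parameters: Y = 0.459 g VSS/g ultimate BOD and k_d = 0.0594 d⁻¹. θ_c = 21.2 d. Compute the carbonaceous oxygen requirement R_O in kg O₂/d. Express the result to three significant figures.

Correct the yield for decay: Y_obs = Y/(1 + k_d θ_c) = 0.459 / (1 + 0.0594 × 21.2) = 0.459 / 2.259 = 0.2032.
ΔS = 512 − 5.96 = 506.0 mg/L, so the substrate removal rate is 752 × 506.0/1000 = 380.5 kg ultimate BOD/d.
Net sludge production P_X = 0.2032 × 380.5 = 77.31 kg VSS/d.
Carbonaceous O₂ demand = substrate oxidised − cell-mass equivalent = 380.5 − 1.42 × 77.31 = 270.8 kg O₂/d.

R_O ≈ 271 kg O₂/d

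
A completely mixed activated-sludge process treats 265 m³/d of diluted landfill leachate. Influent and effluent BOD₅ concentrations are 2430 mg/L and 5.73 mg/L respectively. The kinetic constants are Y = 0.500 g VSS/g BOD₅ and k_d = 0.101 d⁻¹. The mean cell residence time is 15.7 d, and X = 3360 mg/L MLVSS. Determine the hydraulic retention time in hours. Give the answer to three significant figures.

From the SRT design equation V = Y Q (S₀−S) θ_c / [X (1 + k_d θ_c)] = 0.500 × 265 × (2430 − 5.73) × 15.7 / [3360 × (1 + 0.101 × 15.7)] = 5.04×10^6 / 8688 = 580.5 m³.
Hydraulic retention time τ = V/Q = 580.5 / 265 = 2.190 d = 52.57 h.

τ ≈ 52.6 h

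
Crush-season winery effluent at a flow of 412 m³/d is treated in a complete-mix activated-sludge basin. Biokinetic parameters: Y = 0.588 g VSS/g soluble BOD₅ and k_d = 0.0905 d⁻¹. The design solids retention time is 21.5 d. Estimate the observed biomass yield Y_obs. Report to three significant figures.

Correct the yield for decay: Y_obs = Y/(1 + k_d θ_c) = 0.588 / (1 + 0.0905 × 21.5) = 0.588 / 2.946 = 0.1996.

Y_obs ≈ 0.200 g VSS/g soluble BOD₅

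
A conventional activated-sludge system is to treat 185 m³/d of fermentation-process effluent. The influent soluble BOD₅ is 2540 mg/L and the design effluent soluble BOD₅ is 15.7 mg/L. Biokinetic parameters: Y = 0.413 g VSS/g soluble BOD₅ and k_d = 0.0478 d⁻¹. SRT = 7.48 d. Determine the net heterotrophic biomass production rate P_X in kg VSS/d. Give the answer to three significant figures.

P_X ≈ 142 kg VSS/d

Observed yield with endogenous decay: Y_obs = Y / (1 + k_d·θ_c) = 0.413 / (1 + 0.0478 × 7.48) = 0.413 / 1.358 = 0.3042 g VSS/g soluble BOD₅.
ΔS = 2540 − 15.7 = 2524 mg/L, so the substrate removal rate is 185 × 2524/1000 = 467.0 kg soluble BOD₅/d.
P_X = Y_obs · Q(S₀ − S) = 0.3042 × 467.0 = 142.1 kg VSS/d.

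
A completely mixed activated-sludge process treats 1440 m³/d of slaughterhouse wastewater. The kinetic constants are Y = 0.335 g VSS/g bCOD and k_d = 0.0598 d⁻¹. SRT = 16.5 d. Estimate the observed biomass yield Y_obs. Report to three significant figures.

Y_obs ≈ 0.169 g VSS/g bCOD

Observed yield with endogenous decay: Y_obs = Y / (1 + k_d·θ_c) = 0.335 / (1 + 0.0598 × 16.5) = 0.335 / 1.987 = 0.1686 g VSS/g bCOD.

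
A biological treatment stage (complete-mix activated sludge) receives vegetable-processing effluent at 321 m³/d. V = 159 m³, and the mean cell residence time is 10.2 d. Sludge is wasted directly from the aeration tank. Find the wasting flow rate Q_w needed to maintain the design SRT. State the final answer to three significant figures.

For wasting at MLVSS concentration, Q_w = V/θ_c = 159.0/10.2 = 15.59 m³/d.

Q_w ≈ 15.6 m³/d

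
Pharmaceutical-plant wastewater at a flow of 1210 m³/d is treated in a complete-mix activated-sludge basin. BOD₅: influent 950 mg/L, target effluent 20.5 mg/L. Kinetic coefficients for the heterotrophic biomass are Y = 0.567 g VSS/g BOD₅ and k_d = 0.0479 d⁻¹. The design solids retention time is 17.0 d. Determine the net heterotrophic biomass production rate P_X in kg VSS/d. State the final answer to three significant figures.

P_X ≈ 351 kg VSS/d

Correct the yield for decay: Y_obs = Y/(1 + k_d θ_c) = 0.567 / (1 + 0.0479 × 17.0) = 0.567 / 1.814 = 0.3125.
Substrate removed = Q·(S₀ − S) = 1210 m³/d × (950 − 20.5) g/m³ = 1.12×10^6 g/d = 1125 kg/d.
Net biomass production P_X = Y_obs × Q·(S₀ − S) = 0.3125 × 1125 = 351.5 kg VSS/d.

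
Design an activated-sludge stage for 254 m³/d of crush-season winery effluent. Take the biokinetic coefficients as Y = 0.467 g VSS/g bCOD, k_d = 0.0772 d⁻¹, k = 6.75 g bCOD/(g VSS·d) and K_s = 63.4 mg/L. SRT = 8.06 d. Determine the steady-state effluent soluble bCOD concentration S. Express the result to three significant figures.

S ≈ 4.32 mg/L

From the Monod/SRT balance for a CMAS, S = K_s·(1+k_d θ_c)/[θ_c·(Y k − k_d) − 1] = 63.4 × (1 + 0.0772 × 8.06) / [8.06 × (0.467 × 6.75 − 0.0772) − 1] = 102.8 / 23.78 = 4.324 mg/L.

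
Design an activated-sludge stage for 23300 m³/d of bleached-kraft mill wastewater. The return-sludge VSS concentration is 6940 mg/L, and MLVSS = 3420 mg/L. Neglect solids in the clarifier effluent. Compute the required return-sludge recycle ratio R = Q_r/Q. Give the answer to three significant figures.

Mass balance around the secondary clarifier (neglecting effluent solids): R = X / (X_r − X) = 3420 / (6940 − 3420) = 0.9716.

R ≈ 0.972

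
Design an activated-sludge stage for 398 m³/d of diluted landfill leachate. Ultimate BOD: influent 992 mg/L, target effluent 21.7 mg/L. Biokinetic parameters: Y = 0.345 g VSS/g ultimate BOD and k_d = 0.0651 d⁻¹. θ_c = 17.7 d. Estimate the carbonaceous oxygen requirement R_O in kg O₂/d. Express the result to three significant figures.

R_O ≈ 298 kg O₂/d

Observed yield with endogenous decay: Y_obs = Y / (1 + k_d·θ_c) = 0.345 / (1 + 0.0651 × 17.7) = 0.345 / 2.152 = 0.1603 g VSS/g ultimate BOD.
ΔS = 992 − 21.7 = 970.3 mg/L, so the substrate removal rate is 398 × 970.3/1000 = 386.2 kg ultimate BOD/d.
Net sludge production P_X = 0.1603 × 386.2 = 61.90 kg VSS/d.
R_O = Q·(S₀ − S) − 1.42·P_X = 386.2 − 1.42 × 61.90 = 298.3 kg O₂/d.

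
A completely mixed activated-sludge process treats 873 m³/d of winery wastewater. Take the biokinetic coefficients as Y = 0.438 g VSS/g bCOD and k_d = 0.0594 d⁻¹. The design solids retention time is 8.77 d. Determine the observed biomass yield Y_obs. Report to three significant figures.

Y_obs ≈ 0.288 g VSS/g bCOD

Observed yield with endogenous decay: Y_obs = Y / (1 + k_d·θ_c) = 0.438 / (1 + 0.0594 × 8.77) = 0.438 / 1.521 = 0.2880 g VSS/g bCOD.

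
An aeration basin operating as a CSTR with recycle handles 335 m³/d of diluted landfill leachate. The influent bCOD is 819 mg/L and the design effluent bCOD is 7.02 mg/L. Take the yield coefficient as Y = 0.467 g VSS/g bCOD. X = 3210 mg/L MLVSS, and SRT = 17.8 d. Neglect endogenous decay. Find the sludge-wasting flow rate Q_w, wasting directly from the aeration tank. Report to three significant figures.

V·X = Y·Q·ΔS·θ_c gives V = 0.467 × 335 × (819 − 7.02) × 17.8 / 3210 = 704.4 m³.
For wasting at MLVSS concentration, Q_w = V/θ_c = 704.4/17.8 = 39.57 m³/d.

Q_w ≈ 39.6 m³/d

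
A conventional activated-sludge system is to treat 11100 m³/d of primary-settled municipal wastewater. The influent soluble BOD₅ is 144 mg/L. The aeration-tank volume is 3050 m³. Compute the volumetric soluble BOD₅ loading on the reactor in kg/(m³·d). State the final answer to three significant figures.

Volumetric loading L_v = Q·S₀ / V = 11100 × 144 g/m³ / 3050 m³ = 524.1 g/(m³·d) = 0.5241 kg soluble BOD₅/(m³·d).

L_v ≈ 0.524 kg soluble BOD₅/(m³·d)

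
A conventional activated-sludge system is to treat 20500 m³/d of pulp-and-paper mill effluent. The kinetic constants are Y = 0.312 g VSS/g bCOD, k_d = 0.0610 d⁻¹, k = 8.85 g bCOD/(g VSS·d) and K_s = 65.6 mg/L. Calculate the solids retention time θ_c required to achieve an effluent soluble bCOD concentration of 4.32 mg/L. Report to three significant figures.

θ_c ≈ 9.12 d

At the target effluent, Y k S/(K_s+S) = 0.312×8.85×4.32/69.92 = 0.1706 d⁻¹.
1/θ_c = 0.1706 − 0.0610 = 0.1096 d⁻¹, so θ_c = 9.124 d.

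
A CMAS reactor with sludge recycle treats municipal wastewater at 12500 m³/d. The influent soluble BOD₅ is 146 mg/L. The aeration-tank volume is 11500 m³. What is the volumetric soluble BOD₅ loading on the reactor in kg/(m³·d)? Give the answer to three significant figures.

L_v ≈ 0.159 kg soluble BOD₅/(m³·d)

L_v = Q S₀ / V = 12500 × 146 × 10⁻³ / 11500 = 0.1587 kg/(m³·d).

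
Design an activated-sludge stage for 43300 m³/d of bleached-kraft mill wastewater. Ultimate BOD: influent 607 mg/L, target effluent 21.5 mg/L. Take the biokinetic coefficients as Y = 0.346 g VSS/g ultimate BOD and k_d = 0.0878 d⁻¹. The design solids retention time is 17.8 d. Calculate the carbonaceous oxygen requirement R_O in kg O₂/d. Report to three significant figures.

R_O ≈ 20500 kg O₂/d

The observed yield is Y_obs = Y/(1 + k_d·θ_c) = 0.346 / (1 + 0.0878 × 17.8) = 0.346 / 2.563 = 0.1350 g VSS per g ultimate BOD removed.
Mass of ultimate BOD removed per day: Q(S₀ − S) = 43300 × 585.5 g/m³ = 25352 kg/d.
P_X = Y_obs·Q·(S₀ − S) = 0.1350 × 25352 = 3423 kg VSS/d.
R_O = Q·ΔS − 1.42 P_X = 25352 − 4860 = 20492 kg O₂/d.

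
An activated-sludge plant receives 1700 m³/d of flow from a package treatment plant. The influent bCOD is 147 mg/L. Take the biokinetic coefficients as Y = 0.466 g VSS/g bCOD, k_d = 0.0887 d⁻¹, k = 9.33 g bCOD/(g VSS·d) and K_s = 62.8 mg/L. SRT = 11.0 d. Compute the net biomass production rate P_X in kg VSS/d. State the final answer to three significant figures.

P_X ≈ 57.9 kg VSS/d

From the Monod/SRT balance for a CMAS, S = K_s·(1+k_d θ_c)/[θ_c·(Y k − k_d) − 1] = 62.8 × (1 + 0.0887 × 11.0) / [11.0 × (0.466 × 9.33 − 0.0887) − 1] = 124.1 / 45.85 = 2.706 mg/L.
The observed yield is Y_obs = Y/(1 + k_d·θ_c) = 0.466 / (1 + 0.0887 × 11.0) = 0.466 / 1.976 = 0.2359 g VSS per g bCOD removed.
Substrate removed = Q·(S₀ − S) = 1700 m³/d × (147 − 2.71) g/m³ = 2.45×10^5 g/d = 245.3 kg/d.
So the net sludge growth is P_X = 0.2359 × 245.3 = 57.86 kg VSS/d.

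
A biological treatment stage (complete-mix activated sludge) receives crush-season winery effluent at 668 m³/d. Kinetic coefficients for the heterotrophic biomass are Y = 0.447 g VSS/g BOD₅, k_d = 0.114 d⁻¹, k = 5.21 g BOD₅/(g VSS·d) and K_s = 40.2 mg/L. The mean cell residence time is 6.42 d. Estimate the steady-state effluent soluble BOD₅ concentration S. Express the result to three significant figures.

From the Monod/SRT balance for a CMAS, S = K_s·(1+k_d θ_c)/[θ_c·(Y k − k_d) − 1] = 40.2 × (1 + 0.114 × 6.42) / [6.42 × (0.447 × 5.21 − 0.114) − 1] = 69.62 / 13.22 = 5.267 mg/L.

S ≈ 5.27 mg/L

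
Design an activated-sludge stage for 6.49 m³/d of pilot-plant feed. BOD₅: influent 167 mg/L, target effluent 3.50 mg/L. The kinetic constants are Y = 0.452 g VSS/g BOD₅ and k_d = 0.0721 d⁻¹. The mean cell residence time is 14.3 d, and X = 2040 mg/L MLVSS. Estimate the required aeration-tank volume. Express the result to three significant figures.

V ≈ 1.66 m³

From the SRT design equation V = Y Q (S₀−S) θ_c / [X (1 + k_d θ_c)] = 0.452 × 6.49 × (167 − 3.50) × 14.3 / [2040 × (1 + 0.0721 × 14.3)] = 6.86×10^3 / 4143 = 1.655 m³.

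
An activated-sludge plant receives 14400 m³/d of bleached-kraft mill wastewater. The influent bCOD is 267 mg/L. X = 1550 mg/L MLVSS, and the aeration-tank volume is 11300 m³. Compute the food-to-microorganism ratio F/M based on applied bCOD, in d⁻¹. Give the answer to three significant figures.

F/M = applied load / biomass = Q·S₀/(V·X) = 14400 × 267 / (11300 × 1550) = 0.2195 d⁻¹.

F/M ≈ 0.220 d⁻¹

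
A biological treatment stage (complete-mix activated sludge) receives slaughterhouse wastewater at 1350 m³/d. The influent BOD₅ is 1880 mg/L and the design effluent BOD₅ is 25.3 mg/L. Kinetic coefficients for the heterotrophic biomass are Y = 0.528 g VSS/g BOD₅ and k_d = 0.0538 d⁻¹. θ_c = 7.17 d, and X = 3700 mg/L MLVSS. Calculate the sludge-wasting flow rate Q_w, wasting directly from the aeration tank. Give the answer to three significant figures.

Rearranging the biomass balance for a CMAS with decay, V = Y·Q·ΔS·θ_c / [X·(1+k_d θ_c)] = 0.528 × 1350 × (1880 − 25.3) × 7.17 / [3700 × (1 + 0.0538 × 7.17)] = 9.48×10^6 / 5127 = 1849 m³.
With mixed-liquor wasting, θ_c = V/Q_w, so Q_w = V/θ_c = 1849/7.17 = 257.8 m³/d.

Q_w ≈ 258 m³/d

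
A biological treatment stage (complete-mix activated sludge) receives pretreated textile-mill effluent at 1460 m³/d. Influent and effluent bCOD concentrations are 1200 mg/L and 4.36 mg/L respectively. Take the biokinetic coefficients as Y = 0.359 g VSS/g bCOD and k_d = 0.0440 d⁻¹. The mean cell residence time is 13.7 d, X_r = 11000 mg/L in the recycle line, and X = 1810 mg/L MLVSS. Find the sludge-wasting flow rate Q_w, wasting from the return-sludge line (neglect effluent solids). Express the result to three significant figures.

From the SRT design equation V = Y Q (S₀−S) θ_c / [X (1 + k_d θ_c)] = 0.359 × 1460 × (1200 − 4.36) × 13.7 / [1810 × (1 + 0.0440 × 13.7)] = 8.59×10^6 / 2901 = 2959 m³.
Wasting from the return line (neglecting effluent solids): Q_w = V·X / (θ_c·X_r) = 2959 × 1810 / (13.7 × 11000) = 35.54 m³/d.

Q_w ≈ 35.5 m³/d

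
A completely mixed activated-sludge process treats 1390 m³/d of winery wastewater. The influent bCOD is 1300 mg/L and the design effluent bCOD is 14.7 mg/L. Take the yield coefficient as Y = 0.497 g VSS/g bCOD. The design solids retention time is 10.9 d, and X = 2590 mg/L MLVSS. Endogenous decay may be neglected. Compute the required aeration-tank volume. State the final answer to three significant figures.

V ≈ 3740 m³

Biomass mass balance (decay neglected): V·X = Y·Q·(S₀ − S)·θ_c, so V = 0.497 × 1390 × (1300 − 14.7) × 10.9 / 2590 = 3737 m³.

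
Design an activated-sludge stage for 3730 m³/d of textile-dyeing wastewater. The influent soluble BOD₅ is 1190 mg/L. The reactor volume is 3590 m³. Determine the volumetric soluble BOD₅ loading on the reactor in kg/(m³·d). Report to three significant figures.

Volumetric loading L_v = Q·S₀ / V = 3730 × 1190 g/m³ / 3590 m³ = 1236 g/(m³·d) = 1.236 kg soluble BOD₅/(m³·d).

L_v ≈ 1.24 kg soluble BOD₅/(m³·d)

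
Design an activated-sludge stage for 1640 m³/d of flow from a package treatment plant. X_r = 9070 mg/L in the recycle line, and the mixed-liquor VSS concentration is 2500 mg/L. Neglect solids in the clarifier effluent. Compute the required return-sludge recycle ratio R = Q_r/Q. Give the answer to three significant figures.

R ≈ 0.381

Solids balance on the clarifier gives (1+R)X = R·X_r, so R = X/(X_r − X) = 2500 / (9070 − 2500) = 0.3805.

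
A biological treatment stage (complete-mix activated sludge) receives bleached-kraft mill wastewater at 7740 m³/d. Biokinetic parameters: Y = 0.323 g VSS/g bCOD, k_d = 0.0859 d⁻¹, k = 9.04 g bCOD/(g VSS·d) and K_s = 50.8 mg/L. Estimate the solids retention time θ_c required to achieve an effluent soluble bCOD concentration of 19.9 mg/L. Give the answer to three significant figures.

θ_c ≈ 1.36 d

Specific growth rate at S = 19.9 mg/L: μ = YkS/(K_s+S) = 0.323·9.04·19.9/(50.8+19.9) = 0.8219 d⁻¹.
1/θ_c = 0.8219 − 0.0859 = 0.7360 d⁻¹, so θ_c = 1.359 d.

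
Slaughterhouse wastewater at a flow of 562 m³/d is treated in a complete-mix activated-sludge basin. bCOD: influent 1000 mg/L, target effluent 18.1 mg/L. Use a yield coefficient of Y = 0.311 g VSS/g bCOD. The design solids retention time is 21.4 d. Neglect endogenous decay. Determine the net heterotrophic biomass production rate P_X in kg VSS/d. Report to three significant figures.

P_X ≈ 172 kg VSS/d

Since k_d ≈ 0, Y_obs = Y = 0.311 g VSS/g bCOD.
Substrate removed = Q·(S₀ − S) = 562 m³/d × (1000 − 18.1) g/m³ = 5.52×10^5 g/d = 551.8 kg/d.
So the net sludge growth is P_X = 0.3110 × 551.8 = 171.6 kg VSS/d.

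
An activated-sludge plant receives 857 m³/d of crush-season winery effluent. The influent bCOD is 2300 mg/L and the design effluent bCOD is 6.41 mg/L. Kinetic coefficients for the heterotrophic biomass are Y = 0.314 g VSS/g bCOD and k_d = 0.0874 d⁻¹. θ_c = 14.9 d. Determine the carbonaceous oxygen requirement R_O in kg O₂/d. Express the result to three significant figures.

R_O ≈ 1580 kg O₂/d

Y_obs = Y / (1 + k_d θ_c) = 0.314 / (1 + 0.0874 × 14.9) = 0.314 / 2.302 = 0.1364.
ΔS = 2300 − 6.41 = 2294 mg/L, so the substrate removal rate is 857 × 2294/1000 = 1966 kg bCOD/d.
Net sludge production P_X = 0.1364 × 1966 = 268.1 kg VSS/d.
R_O = Q·ΔS − 1.42 P_X = 1966 − 380.7 = 1585 kg O₂/d.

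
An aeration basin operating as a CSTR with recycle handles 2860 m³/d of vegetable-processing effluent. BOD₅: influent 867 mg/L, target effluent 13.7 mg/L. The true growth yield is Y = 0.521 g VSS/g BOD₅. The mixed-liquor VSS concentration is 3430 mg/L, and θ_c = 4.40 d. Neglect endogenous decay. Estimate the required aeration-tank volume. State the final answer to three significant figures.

V ≈ 1630 m³

With k_d = 0 the design equation reduces to V = Y Q (S₀−S) θ_c / X = 0.521 × 2860 × (867 − 13.7) × 4.40 / 3430 = 1631 m³.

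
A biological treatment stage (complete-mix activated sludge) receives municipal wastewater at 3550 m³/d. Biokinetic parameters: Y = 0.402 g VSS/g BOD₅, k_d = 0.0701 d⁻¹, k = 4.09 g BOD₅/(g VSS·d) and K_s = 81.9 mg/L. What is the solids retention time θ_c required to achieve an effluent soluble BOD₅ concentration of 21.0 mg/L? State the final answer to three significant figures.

θ_c ≈ 3.77 d

At the target effluent, Y k S/(K_s+S) = 0.402×4.09×21.0/102.9 = 0.3355 d⁻¹.
θ_c = 1/(μ − k_d) = 1/(0.3355 − 0.0701) = 1/0.2654 = 3.767 d.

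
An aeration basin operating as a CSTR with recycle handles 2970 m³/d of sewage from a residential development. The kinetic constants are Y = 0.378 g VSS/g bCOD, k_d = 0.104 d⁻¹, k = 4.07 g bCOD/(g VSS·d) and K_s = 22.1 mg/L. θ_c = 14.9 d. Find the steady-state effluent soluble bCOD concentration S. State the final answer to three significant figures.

For a completely mixed reactor with recycle the Lawrence–McCarty relation gives S = K_s·(1 + k_d·θ_c) / [θ_c·(Y·k − k_d) − 1] = 22.1 × (1 + 0.104 × 14.9) / [14.9 × (0.378 × 4.07 − 0.104) − 1] = 56.35 / 20.37 = 2.766 mg/L.

S ≈ 2.77 mg/L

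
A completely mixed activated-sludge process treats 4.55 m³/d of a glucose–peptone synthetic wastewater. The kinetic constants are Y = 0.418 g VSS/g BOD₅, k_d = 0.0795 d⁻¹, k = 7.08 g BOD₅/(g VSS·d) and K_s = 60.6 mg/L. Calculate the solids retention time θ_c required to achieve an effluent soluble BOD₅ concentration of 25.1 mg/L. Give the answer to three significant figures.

Specific growth rate at S = 25.1 mg/L: μ = YkS/(K_s+S) = 0.418·7.08·25.1/(60.6+25.1) = 0.8668 d⁻¹.
1/θ_c = 0.8668 − 0.0795 = 0.7873 d⁻¹, so θ_c = 1.270 d.

θ_c ≈ 1.27 d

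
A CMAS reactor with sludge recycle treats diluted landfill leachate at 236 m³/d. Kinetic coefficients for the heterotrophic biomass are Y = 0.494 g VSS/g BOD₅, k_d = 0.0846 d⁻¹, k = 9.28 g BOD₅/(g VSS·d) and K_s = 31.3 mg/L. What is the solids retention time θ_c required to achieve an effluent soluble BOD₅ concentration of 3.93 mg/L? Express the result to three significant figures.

From 1/θ_c = Y·k·S/(K_s + S) − k_d: Y·k·S/(K_s+S) = 0.494 × 9.28 × 3.93 / (31.3 + 3.93) = 0.5114 d⁻¹.
1/θ_c = 0.5114 − 0.0846 = 0.4268 d⁻¹, so θ_c = 2.343 d.

θ_c ≈ 2.34 d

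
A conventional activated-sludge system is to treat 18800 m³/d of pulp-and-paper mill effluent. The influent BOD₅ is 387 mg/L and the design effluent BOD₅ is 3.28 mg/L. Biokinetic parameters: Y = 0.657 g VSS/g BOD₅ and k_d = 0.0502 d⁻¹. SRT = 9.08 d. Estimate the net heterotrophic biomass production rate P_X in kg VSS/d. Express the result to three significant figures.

P_X ≈ 3260 kg VSS/d

Correct the yield for decay: Y_obs = Y/(1 + k_d θ_c) = 0.657 / (1 + 0.0502 × 9.08) = 0.657 / 1.456 = 0.4513.
Substrate removed = Q·(S₀ − S) = 18800 m³/d × (387 − 3.28) g/m³ = 7.21×10^6 g/d = 7214 kg/d.
Biomass produced: P_X = Y_obs·Q·ΔS = 0.4513 × 7214 ≈ 3256 kg VSS/d.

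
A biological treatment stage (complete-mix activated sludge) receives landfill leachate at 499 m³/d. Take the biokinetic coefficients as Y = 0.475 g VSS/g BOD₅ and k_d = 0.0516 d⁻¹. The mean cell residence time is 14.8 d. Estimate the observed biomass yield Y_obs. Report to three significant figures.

Y_obs ≈ 0.269 g VSS/g BOD₅

Y_obs = Y / (1 + k_d θ_c) = 0.475 / (1 + 0.0516 × 14.8) = 0.475 / 1.764 = 0.2693.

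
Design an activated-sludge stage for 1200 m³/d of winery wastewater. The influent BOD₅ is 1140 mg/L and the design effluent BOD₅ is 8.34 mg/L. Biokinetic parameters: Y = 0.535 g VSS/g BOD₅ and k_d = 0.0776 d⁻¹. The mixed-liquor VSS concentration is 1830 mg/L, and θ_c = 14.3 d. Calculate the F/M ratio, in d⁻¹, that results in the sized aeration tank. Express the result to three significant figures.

Steady-state biomass mass balance: V·X·(1 + k_d·θ_c) = Y·Q·(S₀ − S)·θ_c, so V = 0.535 × 1200 × (1140 − 8.34) × 14.3 / [1830 × (1 + 0.0776 × 14.3)] = 1.04×10^7 / 3861 = 2691 m³.
F/M = Q·S₀ / (V·X) = 1200 × 1140 / (2691 × 1830) = 0.2778 g BOD₅·(g VSS·d)⁻¹.

F/M ≈ 0.278 d⁻¹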